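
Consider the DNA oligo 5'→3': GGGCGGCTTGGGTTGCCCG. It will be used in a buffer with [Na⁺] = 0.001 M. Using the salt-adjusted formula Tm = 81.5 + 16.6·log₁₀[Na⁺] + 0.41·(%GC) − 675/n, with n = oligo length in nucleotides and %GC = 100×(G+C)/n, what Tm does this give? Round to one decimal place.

28.5°C

Length n = 19. Counting bases: G=10, C=5, A=0, T=4
G+C = 15, so %GC = 15/19 × 100 = 78.947%
Salt term: 16.6 × (-3) = -49.8
GC term: 0.41 × 78.947 = 32.368; length term: −675/19 = −35.526
Tm = 81.5 + (-49.8) + 32.368 − 35.526 = 28.542 → 28.5°C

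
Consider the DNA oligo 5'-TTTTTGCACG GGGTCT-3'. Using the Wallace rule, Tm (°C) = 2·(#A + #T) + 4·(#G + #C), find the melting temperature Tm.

48°C

Base counts: T=7, G=5, C=3, A=1
So N_AT = 8 and N_GC = 8.
Tm = 2×8 + 4×8 = 48°C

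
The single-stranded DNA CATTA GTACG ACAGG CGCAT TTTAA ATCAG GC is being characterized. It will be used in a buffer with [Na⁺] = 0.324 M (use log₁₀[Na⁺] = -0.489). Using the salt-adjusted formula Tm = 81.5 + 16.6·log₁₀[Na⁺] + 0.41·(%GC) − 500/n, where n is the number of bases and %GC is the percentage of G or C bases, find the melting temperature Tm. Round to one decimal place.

75.7°C

Length n = 32. Counting bases: C=7, G=7, T=8, A=10
G+C = 14, so %GC = 14/32 × 100 = 43.75%
Salt term: 16.6 × (-0.489) = -8.117
GC term: 0.41 × 43.75 = 17.938; length term: −500/32 = −15.625
Tm = 81.5 + (-8.117) + 17.938 − 15.625 = 75.696 → 75.7°C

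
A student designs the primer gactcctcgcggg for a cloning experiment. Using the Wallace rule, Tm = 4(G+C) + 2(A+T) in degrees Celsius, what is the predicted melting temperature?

46°C

A=1, C=5, T=2, G=5
AT pairs contribute 3, GC pairs contribute 10.
Tm = 2(3) + 4(10) = 6 + 40 = 46°C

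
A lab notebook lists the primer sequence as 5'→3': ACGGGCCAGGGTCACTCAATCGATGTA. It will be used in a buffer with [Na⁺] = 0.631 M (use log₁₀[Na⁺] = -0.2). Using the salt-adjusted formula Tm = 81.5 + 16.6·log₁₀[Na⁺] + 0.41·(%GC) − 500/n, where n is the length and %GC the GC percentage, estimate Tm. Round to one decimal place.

Length n = 27. Base counts: T=5, A=7, G=8, C=7
G+C = 15, so %GC = 15/27 × 100 = 55.556%
Salt term: 16.6 × (-0.2) = -3.32
GC term: 0.41 × 55.556 = 22.778; length term: −500/27 = −18.519
Tm = 81.5 + (-3.32) + 22.778 − 18.519 = 82.439 → 82.4°C

82.4°C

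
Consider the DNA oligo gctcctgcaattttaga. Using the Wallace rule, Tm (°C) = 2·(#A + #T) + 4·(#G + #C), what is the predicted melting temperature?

48°C

Scanning the sequence gives C=4, G=3, T=6, A=4.
A+T = 10, G+C = 7
Tm = 2×10 + 4×7 = 48°C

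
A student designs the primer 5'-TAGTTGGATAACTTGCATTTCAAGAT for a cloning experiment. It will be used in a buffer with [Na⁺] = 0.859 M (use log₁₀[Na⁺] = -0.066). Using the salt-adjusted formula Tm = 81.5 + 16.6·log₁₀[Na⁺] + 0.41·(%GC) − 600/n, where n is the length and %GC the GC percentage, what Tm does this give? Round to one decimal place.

Length n = 26. Counting bases: A=8, T=10, G=5, C=3
G+C = 8, so %GC = 8/26 × 100 = 30.769%
Salt term: 16.6 × (-0.066) = -1.096
GC term: 0.41 × 30.769 = 12.615; length term: −600/26 = −23.077
Tm = 81.5 + (-1.096) + 12.615 − 23.077 = 69.942 → 69.9°C

69.9°C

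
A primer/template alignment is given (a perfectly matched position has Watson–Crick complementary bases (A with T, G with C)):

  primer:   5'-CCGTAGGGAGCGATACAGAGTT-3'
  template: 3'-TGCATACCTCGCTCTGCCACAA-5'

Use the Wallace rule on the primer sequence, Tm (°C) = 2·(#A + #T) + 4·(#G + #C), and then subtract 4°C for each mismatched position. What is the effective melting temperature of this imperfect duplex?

48°C

Primer base counts: A=6, T=4, G=8, C=4 → A+T=10, G+C=12
Perfect-match Tm = 2(10) + 4(12) = 20 + 48 = 68°C
Mismatches (positions where the bases are not complementary): 5 (at positions 1, 6, 14, 17, 19)
Effective Tm = 68 − 5×4 = 68 − 20 = 48°C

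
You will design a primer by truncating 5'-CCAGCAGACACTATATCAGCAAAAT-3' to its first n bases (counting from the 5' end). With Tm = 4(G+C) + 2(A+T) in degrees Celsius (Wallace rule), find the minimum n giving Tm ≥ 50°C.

n = 17

First 16 bases: CCAGCAGACACTATAT → Tm = 46°C (< 50°C)
First 17 bases: CCAGCAGACACTATATC → Tm = 50°C (≥ 50°C)
Since every base adds ≥2°C, Tm only increases with n, so the threshold is first crossed at n = 17.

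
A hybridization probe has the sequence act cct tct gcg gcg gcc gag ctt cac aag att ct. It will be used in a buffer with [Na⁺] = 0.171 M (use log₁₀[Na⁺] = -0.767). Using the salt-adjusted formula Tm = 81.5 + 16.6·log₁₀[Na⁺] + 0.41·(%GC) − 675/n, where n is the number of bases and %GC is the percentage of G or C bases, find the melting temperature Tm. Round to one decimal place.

Length n = 35. Counting bases: T=9, A=6, G=8, C=12
G+C = 20, so %GC = 20/35 × 100 = 57.143%
Salt term: 16.6 × (-0.767) = -12.732
GC term: 0.41 × 57.143 = 23.429; length term: −675/35 = −19.286
Tm = 81.5 + (-12.732) + 23.429 − 19.286 = 72.911 → 72.9°C

72.9°C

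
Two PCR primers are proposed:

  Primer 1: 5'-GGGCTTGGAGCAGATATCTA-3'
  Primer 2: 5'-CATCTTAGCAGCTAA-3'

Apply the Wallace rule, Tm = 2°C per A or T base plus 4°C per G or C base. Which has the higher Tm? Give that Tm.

Primer 1: A+T=10, G+C=10 → Tm = 2(10)+4(10) = 60°C
Primer 2: A+T=9, G+C=6 → Tm = 2(9)+4(6) = 42°C
60°C vs 42°C → primer 1 is higher.

Primer 1, 60°C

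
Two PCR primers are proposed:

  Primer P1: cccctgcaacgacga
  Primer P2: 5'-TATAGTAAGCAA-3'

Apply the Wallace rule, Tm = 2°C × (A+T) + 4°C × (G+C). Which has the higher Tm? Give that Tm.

Primer P1, 50°C

Primer P1: A+T=5, G+C=10 → Tm = 2(5)+4(10) = 50°C
Primer P2: A+T=9, G+C=3 → Tm = 2(9)+4(3) = 30°C
50°C vs 30°C → primer P1 is higher.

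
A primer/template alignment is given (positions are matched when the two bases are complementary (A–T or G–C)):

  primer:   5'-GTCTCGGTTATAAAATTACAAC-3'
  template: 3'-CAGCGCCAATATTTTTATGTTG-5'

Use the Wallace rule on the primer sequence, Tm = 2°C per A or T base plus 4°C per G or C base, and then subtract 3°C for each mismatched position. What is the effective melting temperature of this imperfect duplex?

52°C

Primer base counts: A=8, T=7, G=3, C=4 → A+T=15, G+C=7
Perfect-match Tm = 2(15) + 4(7) = 30 + 28 = 58°C
Mismatches (positions where the bases are not complementary): 2 (at positions 4, 16)
Effective Tm = 58 − 2×3 = 58 − 6 = 52°C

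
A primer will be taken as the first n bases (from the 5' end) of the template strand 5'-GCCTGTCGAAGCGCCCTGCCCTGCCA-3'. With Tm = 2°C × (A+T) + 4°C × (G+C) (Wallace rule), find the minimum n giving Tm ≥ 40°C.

n = 12

First 11 bases: GCCTGTCGAAG → Tm = 36°C (< 40°C)
First 12 bases: GCCTGTCGAAGC → Tm = 40°C (≥ 40°C)
Since every base adds ≥2°C, Tm only increases with n, so the threshold is first crossed at n = 12.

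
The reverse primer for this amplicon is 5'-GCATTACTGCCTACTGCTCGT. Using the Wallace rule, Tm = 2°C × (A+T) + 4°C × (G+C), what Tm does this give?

Scanning the sequence gives A=3, C=7, T=7, G=4.
AT pairs contribute 10, GC pairs contribute 11.
Tm = 2(10) + 4(11) = 20 + 44 = 64°C

64°C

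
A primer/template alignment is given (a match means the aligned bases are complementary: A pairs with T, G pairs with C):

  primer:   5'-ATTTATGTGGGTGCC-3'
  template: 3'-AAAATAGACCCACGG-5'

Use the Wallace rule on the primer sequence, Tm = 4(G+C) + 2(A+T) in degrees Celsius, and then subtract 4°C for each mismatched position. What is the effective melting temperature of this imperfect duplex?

36°C

Primer base counts: A=2, T=6, G=5, C=2 → A+T=8, G+C=7
Perfect-match Tm = 2(8) + 4(7) = 16 + 28 = 44°C
Mismatches (positions where the bases are not complementary): 2 (at positions 1, 7)
Effective Tm = 44 − 2×4 = 44 − 8 = 36°C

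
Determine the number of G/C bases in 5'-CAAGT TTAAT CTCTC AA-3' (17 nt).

Base counts: G=1, A=6, T=6, C=4
G+C = 1 + 4 = 5

5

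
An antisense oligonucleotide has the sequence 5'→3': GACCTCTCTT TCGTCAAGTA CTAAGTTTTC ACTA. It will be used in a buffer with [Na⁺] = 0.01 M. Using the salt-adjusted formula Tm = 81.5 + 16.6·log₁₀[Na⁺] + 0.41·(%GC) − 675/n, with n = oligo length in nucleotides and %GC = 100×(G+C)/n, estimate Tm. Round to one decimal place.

44.1°C

Length n = 34. Counting bases: G=4, T=13, A=8, C=9
G+C = 13, so %GC = 13/34 × 100 = 38.235%
Salt term: 16.6 × (-2) = -33.2
GC term: 0.41 × 38.235 = 15.676; length term: −675/34 = −19.853
Tm = 81.5 + (-33.2) + 15.676 − 19.853 = 44.123 → 44.1°C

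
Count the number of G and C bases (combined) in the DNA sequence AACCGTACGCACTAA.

Base counts: C=5, G=2, T=2, A=6
G+C = 2 + 5 = 7

7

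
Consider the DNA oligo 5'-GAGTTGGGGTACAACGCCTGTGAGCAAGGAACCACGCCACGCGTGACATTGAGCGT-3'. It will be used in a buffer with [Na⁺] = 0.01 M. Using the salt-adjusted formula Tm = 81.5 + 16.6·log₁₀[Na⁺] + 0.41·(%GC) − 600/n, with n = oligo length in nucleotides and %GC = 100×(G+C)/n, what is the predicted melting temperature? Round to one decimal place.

Length n = 56. Scanning the sequence gives A=14, G=19, T=9, C=14.
G+C = 33, so %GC = 33/56 × 100 = 58.929%
Salt term: 16.6 × (-2) = -33.2
GC term: 0.41 × 58.929 = 24.161; length term: −600/56 = −10.714
Tm = 81.5 + (-33.2) + 24.161 − 10.714 = 61.747 → 61.7°C

61.7°C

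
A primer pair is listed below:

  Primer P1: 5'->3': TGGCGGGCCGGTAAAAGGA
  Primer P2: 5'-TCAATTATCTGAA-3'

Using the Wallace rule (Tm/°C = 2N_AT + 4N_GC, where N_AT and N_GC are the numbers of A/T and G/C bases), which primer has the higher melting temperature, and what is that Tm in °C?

Primer P1, 62°C

Primer P1: A+T=7, G+C=12 → Tm = 2(7)+4(12) = 62°C
Primer P2: A+T=10, G+C=3 → Tm = 2(10)+4(3) = 32°C
62°C vs 32°C → primer P1 is higher.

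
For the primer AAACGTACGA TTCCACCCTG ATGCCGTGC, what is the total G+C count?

16

Counting bases: A=7, G=6, C=10, T=6
G+C = 6 + 10 = 16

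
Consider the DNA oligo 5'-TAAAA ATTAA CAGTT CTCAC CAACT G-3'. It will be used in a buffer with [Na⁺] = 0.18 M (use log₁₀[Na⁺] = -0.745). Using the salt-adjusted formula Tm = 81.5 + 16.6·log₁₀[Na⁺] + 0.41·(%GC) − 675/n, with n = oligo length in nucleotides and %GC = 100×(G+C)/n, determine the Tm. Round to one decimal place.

55.8°C

Length n = 26. Base counts: C=6, T=7, A=11, G=2
G+C = 8, so %GC = 8/26 × 100 = 30.769%
Salt term: 16.6 × (-0.745) = -12.367
GC term: 0.41 × 30.769 = 12.615; length term: −675/26 = −25.962
Tm = 81.5 + (-12.367) + 12.615 − 25.962 = 55.786 → 55.8°C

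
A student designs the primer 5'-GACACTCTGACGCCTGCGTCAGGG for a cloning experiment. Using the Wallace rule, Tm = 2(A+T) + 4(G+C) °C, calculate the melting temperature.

80°C

Counting bases: A=4, T=4, G=8, C=8
So N_AT = 8 and N_GC = 16.
Tm = 2(8) + 4(16) = 16 + 64 = 80°C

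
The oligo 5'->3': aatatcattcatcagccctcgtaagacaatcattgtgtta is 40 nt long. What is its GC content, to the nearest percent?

T=13, A=13, C=9, G=5
G+C = 5 + 9 = 14 out of 40 bases
%GC = 14/40 × 100 = 35% ≈ 35%

35%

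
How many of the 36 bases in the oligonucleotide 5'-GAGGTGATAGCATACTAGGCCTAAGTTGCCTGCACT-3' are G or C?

Counting bases: C=8, G=10, A=9, T=9
G+C = 10 + 8 = 18

18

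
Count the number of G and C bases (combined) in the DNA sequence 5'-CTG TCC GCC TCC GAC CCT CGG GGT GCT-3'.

20

Counting bases: T=6, C=12, A=1, G=8
G+C = 8 + 12 = 20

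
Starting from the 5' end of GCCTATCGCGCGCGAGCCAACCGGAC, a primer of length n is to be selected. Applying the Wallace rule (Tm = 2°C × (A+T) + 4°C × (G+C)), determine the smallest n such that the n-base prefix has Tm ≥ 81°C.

First 23 bases: GCCTATCGCGCGCGAGCCAACCG → Tm = 80°C (< 81°C)
First 24 bases: GCCTATCGCGCGCGAGCCAACCGG → Tm = 84°C (≥ 81°C)
Each additional base adds 2°C (A/T) or 4°C (G/C), so Tm is non-decreasing in n; n = 24 is the first length to reach 81°C.

n = 24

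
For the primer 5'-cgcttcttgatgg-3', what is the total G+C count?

Counting bases: A=1, C=3, T=5, G=4
G+C = 4 + 3 = 7

7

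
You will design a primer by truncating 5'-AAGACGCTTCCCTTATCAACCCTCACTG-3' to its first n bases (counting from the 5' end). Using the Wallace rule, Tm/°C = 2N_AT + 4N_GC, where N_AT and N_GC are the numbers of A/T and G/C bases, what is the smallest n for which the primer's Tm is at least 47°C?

n = 17

First 16 bases: AAGACGCTTCCCTTAT → Tm = 46°C (< 47°C)
First 17 bases: AAGACGCTTCCCTTATC → Tm = 50°C (≥ 47°C)
Since every base adds ≥2°C, Tm only increases with n, so the threshold is first crossed at n = 17.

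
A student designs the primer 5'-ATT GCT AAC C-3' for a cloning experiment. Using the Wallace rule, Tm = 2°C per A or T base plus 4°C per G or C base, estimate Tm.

G=1, T=3, A=3, C=3
A+T = 6, G+C = 4
Tm = 2(6) + 4(4) = 12 + 16 = 28°C

28°C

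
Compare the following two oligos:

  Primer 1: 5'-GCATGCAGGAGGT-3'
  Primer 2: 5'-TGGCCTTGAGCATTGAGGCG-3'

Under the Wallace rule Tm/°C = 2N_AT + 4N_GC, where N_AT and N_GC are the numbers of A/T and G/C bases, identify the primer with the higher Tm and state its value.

Primer 1: A+T=5, G+C=8 → Tm = 2(5)+4(8) = 42°C
Primer 2: A+T=8, G+C=12 → Tm = 2(8)+4(12) = 64°C
42°C vs 64°C → primer 2 is higher.

Primer 2, 64°C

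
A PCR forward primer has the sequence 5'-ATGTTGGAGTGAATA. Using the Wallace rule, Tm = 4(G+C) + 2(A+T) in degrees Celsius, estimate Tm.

40°C

G=5, C=0, T=5, A=5
So N_AT = 10 and N_GC = 5.
Tm = 2×10 + 4×5 = 40°C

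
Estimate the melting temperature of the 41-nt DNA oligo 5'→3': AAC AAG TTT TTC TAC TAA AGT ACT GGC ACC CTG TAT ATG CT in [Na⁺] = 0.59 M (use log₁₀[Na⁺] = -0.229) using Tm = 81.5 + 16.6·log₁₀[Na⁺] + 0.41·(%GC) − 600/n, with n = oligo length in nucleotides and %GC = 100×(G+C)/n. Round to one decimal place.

Length n = 41. Scanning the sequence gives G=6, T=14, C=9, A=12.
G+C = 15, so %GC = 15/41 × 100 = 36.585%
Salt term: 16.6 × (-0.229) = -3.801
GC term: 0.41 × 36.585 = 15; length term: −600/41 = −14.634
Tm = 81.5 + (-3.801) + 15 − 14.634 = 78.065 → 78.1°C

78.1°C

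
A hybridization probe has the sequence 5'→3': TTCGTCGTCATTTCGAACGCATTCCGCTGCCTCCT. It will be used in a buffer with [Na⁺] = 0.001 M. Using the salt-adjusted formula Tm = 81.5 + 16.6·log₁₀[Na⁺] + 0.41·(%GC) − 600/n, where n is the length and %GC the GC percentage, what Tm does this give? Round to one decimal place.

Length n = 35. T=12, C=13, G=6, A=4
G+C = 19, so %GC = 19/35 × 100 = 54.286%
Salt term: 16.6 × (-3) = -49.8
GC term: 0.41 × 54.286 = 22.257; length term: −600/35 = −17.143
Tm = 81.5 + (-49.8) + 22.257 − 17.143 = 36.814 → 36.8°C

36.8°C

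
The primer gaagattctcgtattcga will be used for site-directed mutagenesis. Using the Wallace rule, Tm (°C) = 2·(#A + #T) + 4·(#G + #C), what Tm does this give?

50°C

Scanning the sequence gives A=5, C=3, T=6, G=4.
A+T = 11, G+C = 7
Tm = 2(11) + 4(7) = 22 + 28 = 50°C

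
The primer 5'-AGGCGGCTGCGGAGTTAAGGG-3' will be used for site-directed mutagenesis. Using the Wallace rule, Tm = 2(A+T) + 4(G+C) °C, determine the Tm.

70°C

Counting bases: G=11, C=3, T=3, A=4
A+T = 7, G+C = 14
Tm = 2(7) + 4(14) = 14 + 56 = 70°C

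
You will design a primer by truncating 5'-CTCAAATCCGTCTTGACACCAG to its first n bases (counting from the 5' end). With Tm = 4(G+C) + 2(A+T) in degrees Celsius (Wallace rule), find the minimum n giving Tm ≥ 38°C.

First 12 bases: CTCAAATCCGTC → Tm = 36°C (< 38°C)
First 13 bases: CTCAAATCCGTCT → Tm = 38°C (≥ 38°C)
Each additional base adds 2°C (A/T) or 4°C (G/C), so Tm is non-decreasing in n; n = 13 is the first length to reach 38°C.

n = 13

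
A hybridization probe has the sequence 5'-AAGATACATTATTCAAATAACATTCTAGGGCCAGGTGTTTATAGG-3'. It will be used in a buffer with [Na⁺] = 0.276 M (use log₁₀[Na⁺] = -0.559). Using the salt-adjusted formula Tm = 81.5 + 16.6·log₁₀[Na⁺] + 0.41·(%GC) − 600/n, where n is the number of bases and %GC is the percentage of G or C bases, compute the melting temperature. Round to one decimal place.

Length n = 45. A=16, G=9, T=14, C=6
G+C = 15, so %GC = 15/45 × 100 = 33.333%
Salt term: 16.6 × (-0.559) = -9.279
GC term: 0.41 × 33.333 = 13.667; length term: −600/45 = −13.333
Tm = 81.5 + (-9.279) + 13.667 − 13.333 = 72.555 → 72.6°C

72.6°C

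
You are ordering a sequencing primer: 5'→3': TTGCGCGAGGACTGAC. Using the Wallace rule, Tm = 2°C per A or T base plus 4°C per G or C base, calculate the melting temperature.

52°C

Counting bases: G=6, C=4, A=3, T=3
AT pairs contribute 6, GC pairs contribute 10.
Tm = 2(6) + 4(10) = 12 + 40 = 52°C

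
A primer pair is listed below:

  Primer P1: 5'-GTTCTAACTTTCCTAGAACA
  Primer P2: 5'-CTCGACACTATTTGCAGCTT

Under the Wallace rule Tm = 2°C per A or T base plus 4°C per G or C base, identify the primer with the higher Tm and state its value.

Primer P2, 58°C

Primer P1: A+T=13, G+C=7 → Tm = 2(13)+4(7) = 54°C
Primer P2: A+T=11, G+C=9 → Tm = 2(11)+4(9) = 58°C
54°C vs 58°C → primer P2 is higher.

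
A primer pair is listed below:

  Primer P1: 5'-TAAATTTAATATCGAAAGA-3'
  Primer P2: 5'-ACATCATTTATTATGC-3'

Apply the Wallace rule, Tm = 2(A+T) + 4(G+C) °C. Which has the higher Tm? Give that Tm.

Primer P1, 44°C

Primer P1: A+T=16, G+C=3 → Tm = 2(16)+4(3) = 44°C
Primer P2: A+T=12, G+C=4 → Tm = 2(12)+4(4) = 40°C
44°C vs 40°C → primer P1 is higher.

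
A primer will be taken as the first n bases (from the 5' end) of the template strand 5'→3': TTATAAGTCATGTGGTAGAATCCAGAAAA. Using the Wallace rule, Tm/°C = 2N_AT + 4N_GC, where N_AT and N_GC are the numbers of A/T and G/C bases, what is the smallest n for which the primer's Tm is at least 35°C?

n = 14

First 13 bases: TTATAAGTCATGT → Tm = 32°C (< 35°C)
First 14 bases: TTATAAGTCATGTG → Tm = 36°C (≥ 35°C)
Since every base adds ≥2°C, Tm only increases with n, so the threshold is first crossed at n = 14.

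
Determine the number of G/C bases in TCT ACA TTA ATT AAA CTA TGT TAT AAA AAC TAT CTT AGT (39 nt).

Counting bases: T=16, G=2, C=5, A=16
Total G or C: 2 + 5 = 7

7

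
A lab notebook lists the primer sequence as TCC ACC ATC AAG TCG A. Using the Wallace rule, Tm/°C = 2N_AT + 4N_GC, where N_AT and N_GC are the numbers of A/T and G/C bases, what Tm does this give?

48°C

A=5, T=3, G=2, C=6
So N_AT = 8 and N_GC = 8.
Tm = 4·8 + 2·8 = 32 + 16 = 48°C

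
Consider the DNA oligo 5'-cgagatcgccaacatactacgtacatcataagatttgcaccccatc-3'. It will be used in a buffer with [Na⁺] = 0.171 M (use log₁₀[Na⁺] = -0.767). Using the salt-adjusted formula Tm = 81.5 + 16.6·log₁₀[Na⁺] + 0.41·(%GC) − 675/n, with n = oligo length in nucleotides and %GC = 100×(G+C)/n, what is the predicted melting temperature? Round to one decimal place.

72.8°C

Length n = 46. Base counts: C=15, T=10, A=15, G=6
G+C = 21, so %GC = 21/46 × 100 = 45.652%
Salt term: 16.6 × (-0.767) = -12.732
GC term: 0.41 × 45.652 = 18.717; length term: −675/46 = −14.674
Tm = 81.5 + (-12.732) + 18.717 − 14.674 = 72.811 → 72.8°C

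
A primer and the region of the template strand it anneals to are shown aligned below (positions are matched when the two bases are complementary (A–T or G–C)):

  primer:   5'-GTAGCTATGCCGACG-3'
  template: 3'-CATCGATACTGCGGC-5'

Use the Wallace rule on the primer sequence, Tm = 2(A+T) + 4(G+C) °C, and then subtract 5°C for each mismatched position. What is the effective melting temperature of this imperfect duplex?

Primer base counts: A=3, T=3, G=5, C=4 → A+T=6, G+C=9
Perfect-match Tm = 2(6) + 4(9) = 12 + 36 = 48°C
Mismatches (positions where the bases are not complementary): 2 (at positions 10, 13)
Effective Tm = 48 − 2×5 = 48 − 10 = 38°C

38°C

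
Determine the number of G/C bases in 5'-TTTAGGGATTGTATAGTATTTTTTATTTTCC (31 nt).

Base counts: C=2, G=5, T=18, A=6
Total G or C: 5 + 2 = 7

7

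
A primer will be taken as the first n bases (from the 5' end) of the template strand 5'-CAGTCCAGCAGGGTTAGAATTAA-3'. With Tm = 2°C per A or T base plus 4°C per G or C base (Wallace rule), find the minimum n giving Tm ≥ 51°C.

First 16 bases: CAGTCCAGCAGGGTTA → Tm = 50°C (< 51°C)
First 17 bases: CAGTCCAGCAGGGTTAG → Tm = 54°C (≥ 51°C)
Since every base adds ≥2°C, Tm only increases with n, so the threshold is first crossed at n = 17.

n = 17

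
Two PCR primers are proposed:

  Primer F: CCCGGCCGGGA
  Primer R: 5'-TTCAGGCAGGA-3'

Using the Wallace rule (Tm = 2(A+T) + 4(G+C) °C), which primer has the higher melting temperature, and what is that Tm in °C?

Primer F, 42°C

Primer F: A+T=1, G+C=10 → Tm = 2(1)+4(10) = 42°C
Primer R: A+T=5, G+C=6 → Tm = 2(5)+4(6) = 34°C
42°C vs 34°C → primer F is higher.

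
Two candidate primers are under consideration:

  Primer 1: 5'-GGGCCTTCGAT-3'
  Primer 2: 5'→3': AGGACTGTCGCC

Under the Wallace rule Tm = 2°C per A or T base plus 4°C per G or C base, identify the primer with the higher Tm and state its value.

Primer 2, 40°C

Primer 1: A+T=4, G+C=7 → Tm = 2(4)+4(7) = 36°C
Primer 2: A+T=4, G+C=8 → Tm = 2(4)+4(8) = 40°C
36°C vs 40°C → primer 2 is higher.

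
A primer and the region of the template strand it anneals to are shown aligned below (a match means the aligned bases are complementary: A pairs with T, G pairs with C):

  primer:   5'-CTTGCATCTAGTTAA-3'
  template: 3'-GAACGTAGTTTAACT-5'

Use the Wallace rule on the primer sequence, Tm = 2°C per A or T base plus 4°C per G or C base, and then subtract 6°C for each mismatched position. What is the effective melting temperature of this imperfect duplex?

Primer base counts: A=4, T=6, G=2, C=3 → A+T=10, G+C=5
Perfect-match Tm = 2(10) + 4(5) = 20 + 20 = 40°C
Mismatches (positions where the bases are not complementary): 3 (at positions 9, 11, 14)
Effective Tm = 40 − 3×6 = 40 − 18 = 22°C

22°C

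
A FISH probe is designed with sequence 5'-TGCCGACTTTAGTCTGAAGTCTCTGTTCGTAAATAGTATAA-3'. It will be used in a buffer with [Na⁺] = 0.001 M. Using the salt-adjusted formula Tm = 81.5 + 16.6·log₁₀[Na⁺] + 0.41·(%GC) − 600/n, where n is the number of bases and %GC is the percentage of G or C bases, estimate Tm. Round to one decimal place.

Length n = 41. Base counts: A=11, G=8, T=15, C=7
G+C = 15, so %GC = 15/41 × 100 = 36.585%
Salt term: 16.6 × (-3) = -49.8
GC term: 0.41 × 36.585 = 15; length term: −600/41 = −14.634
Tm = 81.5 + (-49.8) + 15 − 14.634 = 32.066 → 32.1°C

32.1°C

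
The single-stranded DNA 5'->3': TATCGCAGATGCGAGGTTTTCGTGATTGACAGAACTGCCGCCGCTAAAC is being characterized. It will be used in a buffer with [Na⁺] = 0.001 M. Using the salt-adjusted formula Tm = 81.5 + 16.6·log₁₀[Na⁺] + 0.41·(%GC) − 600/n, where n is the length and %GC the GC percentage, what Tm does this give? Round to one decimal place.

Length n = 49. Base counts: C=12, G=13, A=12, T=12
G+C = 25, so %GC = 25/49 × 100 = 51.02%
Salt term: 16.6 × (-3) = -49.8
GC term: 0.41 × 51.02 = 20.918; length term: −600/49 = −12.245
Tm = 81.5 + (-49.8) + 20.918 − 12.245 = 40.373 → 40.4°C

40.4°C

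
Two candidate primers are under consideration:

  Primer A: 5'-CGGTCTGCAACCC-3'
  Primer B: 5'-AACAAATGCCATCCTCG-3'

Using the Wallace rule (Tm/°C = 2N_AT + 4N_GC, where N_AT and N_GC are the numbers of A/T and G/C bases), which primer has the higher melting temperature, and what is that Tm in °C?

Primer A: A+T=4, G+C=9 → Tm = 2(4)+4(9) = 44°C
Primer B: A+T=9, G+C=8 → Tm = 2(9)+4(8) = 50°C
44°C vs 50°C → primer B is higher.

Primer B, 50°C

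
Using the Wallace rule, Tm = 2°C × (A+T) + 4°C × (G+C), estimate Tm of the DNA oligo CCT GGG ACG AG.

Scanning the sequence gives A=2, G=5, T=1, C=3.
A+T = 3, G+C = 8
Tm = 2(3) + 4(8) = 6 + 32 = 38°C

38°C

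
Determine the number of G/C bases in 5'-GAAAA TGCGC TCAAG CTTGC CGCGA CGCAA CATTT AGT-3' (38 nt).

19

Counting bases: T=8, C=10, A=11, G=9
G+C = 9 + 10 = 19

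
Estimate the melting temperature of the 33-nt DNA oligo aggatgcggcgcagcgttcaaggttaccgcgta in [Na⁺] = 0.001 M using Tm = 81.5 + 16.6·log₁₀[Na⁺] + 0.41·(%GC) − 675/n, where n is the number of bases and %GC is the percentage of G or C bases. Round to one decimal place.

Length n = 33. C=8, A=7, T=6, G=12
G+C = 20, so %GC = 20/33 × 100 = 60.606%
Salt term: 16.6 × (-3) = -49.8
GC term: 0.41 × 60.606 = 24.848; length term: −675/33 = −20.455
Tm = 81.5 + (-49.8) + 24.848 − 20.455 = 36.093 → 36.1°C

36.1°C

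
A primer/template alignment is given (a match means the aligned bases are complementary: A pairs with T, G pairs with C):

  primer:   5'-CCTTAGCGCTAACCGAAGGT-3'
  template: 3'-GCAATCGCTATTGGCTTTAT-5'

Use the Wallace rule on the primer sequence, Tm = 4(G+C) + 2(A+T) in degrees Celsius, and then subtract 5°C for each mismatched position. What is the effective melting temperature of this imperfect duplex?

Primer base counts: A=5, T=4, G=5, C=6 → A+T=9, G+C=11
Perfect-match Tm = 2(9) + 4(11) = 18 + 44 = 62°C
Mismatches (positions where the bases are not complementary): 5 (at positions 2, 9, 18, 19, 20)
Effective Tm = 62 − 5×5 = 62 − 25 = 37°C

37°C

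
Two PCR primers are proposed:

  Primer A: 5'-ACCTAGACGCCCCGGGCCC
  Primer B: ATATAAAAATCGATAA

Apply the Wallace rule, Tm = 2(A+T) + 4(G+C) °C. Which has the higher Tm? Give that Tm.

Primer A: A+T=4, G+C=15 → Tm = 2(4)+4(15) = 68°C
Primer B: A+T=14, G+C=2 → Tm = 2(14)+4(2) = 36°C
68°C vs 36°C → primer A is higher.

Primer A, 68°C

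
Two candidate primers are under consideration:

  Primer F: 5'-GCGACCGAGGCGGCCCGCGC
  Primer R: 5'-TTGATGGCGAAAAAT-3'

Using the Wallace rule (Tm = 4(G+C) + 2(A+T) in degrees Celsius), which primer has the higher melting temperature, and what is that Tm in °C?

Primer F, 76°C

Primer F: A+T=2, G+C=18 → Tm = 2(2)+4(18) = 76°C
Primer R: A+T=10, G+C=5 → Tm = 2(10)+4(5) = 40°C
76°C vs 40°C → primer F is higher.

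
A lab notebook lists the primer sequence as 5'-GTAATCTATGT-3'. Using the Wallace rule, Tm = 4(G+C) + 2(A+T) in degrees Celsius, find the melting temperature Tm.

Counting bases: T=5, A=3, G=2, C=1
A+T = 8, G+C = 3
Tm = 2×8 + 4×3 = 28°C

28°C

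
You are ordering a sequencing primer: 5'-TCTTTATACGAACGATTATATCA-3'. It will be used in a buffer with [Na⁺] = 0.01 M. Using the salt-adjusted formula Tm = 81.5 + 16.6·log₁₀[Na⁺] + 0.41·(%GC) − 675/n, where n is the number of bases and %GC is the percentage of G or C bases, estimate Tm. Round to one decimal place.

Length n = 23. Base counts: G=2, C=4, A=8, T=9
G+C = 6, so %GC = 6/23 × 100 = 26.087%
Salt term: 16.6 × (-2) = -33.2
GC term: 0.41 × 26.087 = 10.696; length term: −675/23 = −29.348
Tm = 81.5 + (-33.2) + 10.696 − 29.348 = 29.648 → 29.6°C

29.6°C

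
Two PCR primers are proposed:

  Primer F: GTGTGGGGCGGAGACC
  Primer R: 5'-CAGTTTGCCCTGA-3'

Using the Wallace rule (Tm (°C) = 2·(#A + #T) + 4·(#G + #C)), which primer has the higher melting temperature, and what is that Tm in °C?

Primer F, 56°C

Primer F: A+T=4, G+C=12 → Tm = 2(4)+4(12) = 56°C
Primer R: A+T=6, G+C=7 → Tm = 2(6)+4(7) = 40°C
56°C vs 40°C → primer F is higher.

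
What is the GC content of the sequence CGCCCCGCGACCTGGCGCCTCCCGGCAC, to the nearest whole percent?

Base counts: T=2, G=8, A=2, C=16
G+C = 8 + 16 = 24 out of 28 bases
%GC = 24/28 × 100 = 85.71% ≈ 86%

86%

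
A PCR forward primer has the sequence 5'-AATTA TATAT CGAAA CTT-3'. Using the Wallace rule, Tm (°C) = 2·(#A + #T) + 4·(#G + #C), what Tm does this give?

42°C

Scanning the sequence gives T=7, A=8, C=2, G=1.
AT pairs contribute 15, GC pairs contribute 3.
Tm = 4·3 + 2·15 = 12 + 30 = 42°C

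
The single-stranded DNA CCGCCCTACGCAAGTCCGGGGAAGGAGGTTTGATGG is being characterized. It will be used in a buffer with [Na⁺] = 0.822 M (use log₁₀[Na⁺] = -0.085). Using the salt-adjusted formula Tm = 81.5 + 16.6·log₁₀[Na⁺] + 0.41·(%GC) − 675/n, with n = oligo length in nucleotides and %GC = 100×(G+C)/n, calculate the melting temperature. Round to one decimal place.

87.5°C

Length n = 36. Base counts: C=9, A=7, T=6, G=14
G+C = 23, so %GC = 23/36 × 100 = 63.889%
Salt term: 16.6 × (-0.085) = -1.411
GC term: 0.41 × 63.889 = 26.194; length term: −675/36 = −18.75
Tm = 81.5 + (-1.411) + 26.194 − 18.75 = 87.533 → 87.5°C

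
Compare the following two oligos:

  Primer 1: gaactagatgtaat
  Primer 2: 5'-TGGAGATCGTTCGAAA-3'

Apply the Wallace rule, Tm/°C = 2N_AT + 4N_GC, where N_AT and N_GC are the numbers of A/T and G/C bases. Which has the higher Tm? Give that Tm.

Primer 2, 46°C

Primer 1: A+T=10, G+C=4 → Tm = 2(10)+4(4) = 36°C
Primer 2: A+T=9, G+C=7 → Tm = 2(9)+4(7) = 46°C
36°C vs 46°C → primer 2 is higher.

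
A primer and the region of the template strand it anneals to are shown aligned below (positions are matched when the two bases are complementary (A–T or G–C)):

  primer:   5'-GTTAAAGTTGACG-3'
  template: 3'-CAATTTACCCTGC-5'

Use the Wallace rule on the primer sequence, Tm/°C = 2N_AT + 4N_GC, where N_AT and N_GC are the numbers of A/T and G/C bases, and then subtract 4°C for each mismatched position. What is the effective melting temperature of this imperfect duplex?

24°C

Primer base counts: A=4, T=4, G=4, C=1 → A+T=8, G+C=5
Perfect-match Tm = 2(8) + 4(5) = 16 + 20 = 36°C
Mismatches (positions where the bases are not complementary): 3 (at positions 7, 8, 9)
Effective Tm = 36 − 3×4 = 36 − 12 = 24°C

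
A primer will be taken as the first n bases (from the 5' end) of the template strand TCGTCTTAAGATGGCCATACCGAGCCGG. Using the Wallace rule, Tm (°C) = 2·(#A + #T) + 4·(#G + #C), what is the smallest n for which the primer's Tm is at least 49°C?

First 16 bases: TCGTCTTAAGATGGCC → Tm = 48°C (< 49°C)
First 17 bases: TCGTCTTAAGATGGCCA → Tm = 50°C (≥ 49°C)
Since every base adds ≥2°C, Tm only increases with n, so the threshold is first crossed at n = 17.

n = 17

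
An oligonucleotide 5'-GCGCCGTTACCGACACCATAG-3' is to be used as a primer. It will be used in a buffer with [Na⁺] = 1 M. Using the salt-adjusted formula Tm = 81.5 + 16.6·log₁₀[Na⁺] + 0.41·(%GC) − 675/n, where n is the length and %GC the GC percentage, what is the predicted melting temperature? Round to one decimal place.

Length n = 21. Counting bases: C=8, G=5, T=3, A=5
G+C = 13, so %GC = 13/21 × 100 = 61.905%
Salt term: 16.6 × (0) = 0
GC term: 0.41 × 61.905 = 25.381; length term: −675/21 = −32.143
Tm = 81.5 + (0) + 25.381 − 32.143 = 74.738 → 74.7°C

74.7°C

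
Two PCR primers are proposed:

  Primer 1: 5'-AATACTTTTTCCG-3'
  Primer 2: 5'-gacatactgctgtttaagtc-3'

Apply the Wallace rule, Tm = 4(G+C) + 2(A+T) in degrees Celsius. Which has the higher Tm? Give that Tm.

Primer 1: A+T=9, G+C=4 → Tm = 2(9)+4(4) = 34°C
Primer 2: A+T=12, G+C=8 → Tm = 2(12)+4(8) = 56°C
34°C vs 56°C → primer 2 is higher.

Primer 2, 56°C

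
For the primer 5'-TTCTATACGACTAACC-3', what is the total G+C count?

6

Scanning the sequence gives G=1, T=5, C=5, A=5.
Total G or C: 1 + 5 = 6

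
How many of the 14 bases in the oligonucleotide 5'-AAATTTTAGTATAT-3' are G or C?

1

Scanning the sequence gives G=1, C=0, A=6, T=7.
Total G or C: 1 + 0 = 1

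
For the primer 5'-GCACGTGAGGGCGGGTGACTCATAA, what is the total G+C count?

Base counts: C=5, G=10, T=4, A=6
Total G or C: 10 + 5 = 15

15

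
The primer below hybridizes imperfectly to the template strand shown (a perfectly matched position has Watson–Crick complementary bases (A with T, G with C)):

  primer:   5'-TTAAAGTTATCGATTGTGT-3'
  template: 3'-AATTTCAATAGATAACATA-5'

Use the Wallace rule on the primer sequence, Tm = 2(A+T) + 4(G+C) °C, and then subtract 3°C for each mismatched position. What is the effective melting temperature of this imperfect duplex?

Primer base counts: A=5, T=9, G=4, C=1 → A+T=14, G+C=5
Perfect-match Tm = 2(14) + 4(5) = 28 + 20 = 48°C
Mismatches (positions where the bases are not complementary): 2 (at positions 12, 18)
Effective Tm = 48 − 2×3 = 48 − 6 = 42°C

42°C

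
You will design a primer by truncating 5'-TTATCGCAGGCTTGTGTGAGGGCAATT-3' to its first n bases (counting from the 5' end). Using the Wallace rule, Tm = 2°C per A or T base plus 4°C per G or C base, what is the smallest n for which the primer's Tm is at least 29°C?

n = 10

First 9 bases: TTATCGCAG → Tm = 26°C (< 29°C)
First 10 bases: TTATCGCAGG → Tm = 30°C (≥ 29°C)
Since every base adds ≥2°C, Tm only increases with n, so the threshold is first crossed at n = 10.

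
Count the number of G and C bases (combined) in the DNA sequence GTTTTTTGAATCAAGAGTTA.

5

Base counts: C=1, T=9, G=4, A=6
Total G or C: 4 + 1 = 5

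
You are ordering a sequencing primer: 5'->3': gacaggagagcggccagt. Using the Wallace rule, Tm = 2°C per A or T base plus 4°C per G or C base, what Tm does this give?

Scanning the sequence gives T=1, A=5, C=4, G=8.
AT pairs contribute 6, GC pairs contribute 12.
Tm = 2(6) + 4(12) = 12 + 48 = 60°C

60°C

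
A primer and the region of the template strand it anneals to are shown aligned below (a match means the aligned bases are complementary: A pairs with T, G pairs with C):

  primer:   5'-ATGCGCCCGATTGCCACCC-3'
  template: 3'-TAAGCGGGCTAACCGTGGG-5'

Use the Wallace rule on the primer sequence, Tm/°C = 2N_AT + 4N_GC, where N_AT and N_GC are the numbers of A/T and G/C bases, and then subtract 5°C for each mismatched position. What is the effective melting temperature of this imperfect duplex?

Primer base counts: A=3, T=3, G=4, C=9 → A+T=6, G+C=13
Perfect-match Tm = 2(6) + 4(13) = 12 + 52 = 64°C
Mismatches (positions where the bases are not complementary): 2 (at positions 3, 14)
Effective Tm = 64 − 2×5 = 64 − 10 = 54°C

54°C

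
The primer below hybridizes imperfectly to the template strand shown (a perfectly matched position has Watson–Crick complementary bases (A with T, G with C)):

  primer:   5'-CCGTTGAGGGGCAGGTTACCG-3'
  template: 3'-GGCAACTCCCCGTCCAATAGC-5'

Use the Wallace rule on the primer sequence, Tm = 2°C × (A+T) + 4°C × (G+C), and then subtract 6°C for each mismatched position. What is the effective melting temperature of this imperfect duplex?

64°C

Primer base counts: A=3, T=4, G=9, C=5 → A+T=7, G+C=14
Perfect-match Tm = 2(7) + 4(14) = 14 + 56 = 70°C
Mismatches (positions where the bases are not complementary): 1 (at position 19)
Effective Tm = 70 − 1×6 = 70 − 6 = 64°C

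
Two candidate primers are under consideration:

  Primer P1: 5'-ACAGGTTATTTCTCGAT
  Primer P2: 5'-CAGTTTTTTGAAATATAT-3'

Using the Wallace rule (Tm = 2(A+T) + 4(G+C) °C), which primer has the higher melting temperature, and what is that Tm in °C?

Primer P1: A+T=11, G+C=6 → Tm = 2(11)+4(6) = 46°C
Primer P2: A+T=15, G+C=3 → Tm = 2(15)+4(3) = 42°C
46°C vs 42°C → primer P1 is higher.

Primer P1, 46°C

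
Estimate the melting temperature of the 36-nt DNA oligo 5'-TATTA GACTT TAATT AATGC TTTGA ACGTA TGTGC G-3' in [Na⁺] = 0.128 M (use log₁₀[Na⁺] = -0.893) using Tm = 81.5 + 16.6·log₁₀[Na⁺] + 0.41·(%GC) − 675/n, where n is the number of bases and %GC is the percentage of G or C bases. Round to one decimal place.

60.5°C

Length n = 36. Base counts: T=15, A=10, G=7, C=4
G+C = 11, so %GC = 11/36 × 100 = 30.556%
Salt term: 16.6 × (-0.893) = -14.824
GC term: 0.41 × 30.556 = 12.528; length term: −675/36 = −18.75
Tm = 81.5 + (-14.824) + 12.528 − 18.75 = 60.454 → 60.5°C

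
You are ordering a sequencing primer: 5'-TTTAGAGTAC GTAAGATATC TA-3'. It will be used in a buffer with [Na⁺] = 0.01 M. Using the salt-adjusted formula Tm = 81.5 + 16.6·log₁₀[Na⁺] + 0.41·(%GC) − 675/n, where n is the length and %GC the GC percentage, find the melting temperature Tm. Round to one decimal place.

Length n = 22. Scanning the sequence gives C=2, A=8, T=8, G=4.
G+C = 6, so %GC = 6/22 × 100 = 27.273%
Salt term: 16.6 × (-2) = -33.2
GC term: 0.41 × 27.273 = 11.182; length term: −675/22 = −30.682
Tm = 81.5 + (-33.2) + 11.182 − 30.682 = 28.8 → 28.8°C

28.8°C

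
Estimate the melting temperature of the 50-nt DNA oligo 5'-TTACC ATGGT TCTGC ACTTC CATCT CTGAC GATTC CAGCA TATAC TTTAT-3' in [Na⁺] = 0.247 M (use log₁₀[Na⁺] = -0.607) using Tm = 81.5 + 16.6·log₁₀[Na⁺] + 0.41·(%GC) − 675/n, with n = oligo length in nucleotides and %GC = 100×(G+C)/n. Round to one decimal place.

Length n = 50. Counting bases: G=6, A=11, C=14, T=19
G+C = 20, so %GC = 20/50 × 100 = 40%
Salt term: 16.6 × (-0.607) = -10.076
GC term: 0.41 × 40 = 16.4; length term: −675/50 = −13.5
Tm = 81.5 + (-10.076) + 16.4 − 13.5 = 74.324 → 74.3°C

74.3°C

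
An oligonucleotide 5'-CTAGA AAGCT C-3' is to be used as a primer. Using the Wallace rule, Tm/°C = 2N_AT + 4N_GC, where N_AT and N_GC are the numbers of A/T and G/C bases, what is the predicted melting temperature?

32°C

Scanning the sequence gives G=2, T=2, A=4, C=3.
So N_AT = 6 and N_GC = 5.
Tm = 2×6 + 4×5 = 32°C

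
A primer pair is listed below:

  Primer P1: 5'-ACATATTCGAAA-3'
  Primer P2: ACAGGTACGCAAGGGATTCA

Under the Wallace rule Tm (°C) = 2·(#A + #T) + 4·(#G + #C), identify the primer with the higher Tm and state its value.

Primer P1: A+T=9, G+C=3 → Tm = 2(9)+4(3) = 30°C
Primer P2: A+T=10, G+C=10 → Tm = 2(10)+4(10) = 60°C
30°C vs 60°C → primer P2 is higher.

Primer P2, 60°C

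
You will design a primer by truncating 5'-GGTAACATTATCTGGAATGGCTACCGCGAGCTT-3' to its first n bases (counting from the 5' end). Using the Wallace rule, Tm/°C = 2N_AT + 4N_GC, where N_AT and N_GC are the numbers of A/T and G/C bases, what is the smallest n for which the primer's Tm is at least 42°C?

First 14 bases: GGTAACATTATCTG → Tm = 38°C (< 42°C)
First 15 bases: GGTAACATTATCTGG → Tm = 42°C (≥ 42°C)
Each additional base adds 2°C (A/T) or 4°C (G/C), so Tm is non-decreasing in n; n = 15 is the first length to reach 42°C.

n = 15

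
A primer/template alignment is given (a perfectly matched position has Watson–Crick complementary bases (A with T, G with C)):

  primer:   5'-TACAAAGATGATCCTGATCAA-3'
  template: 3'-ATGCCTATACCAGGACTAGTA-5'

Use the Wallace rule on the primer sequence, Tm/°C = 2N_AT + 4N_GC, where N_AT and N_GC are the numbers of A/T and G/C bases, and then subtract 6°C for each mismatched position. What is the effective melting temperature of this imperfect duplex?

Primer base counts: A=9, T=5, G=3, C=4 → A+T=14, G+C=7
Perfect-match Tm = 2(14) + 4(7) = 28 + 28 = 56°C
Mismatches (positions where the bases are not complementary): 5 (at positions 4, 5, 7, 11, 21)
Effective Tm = 56 − 5×6 = 56 − 30 = 26°C

26°C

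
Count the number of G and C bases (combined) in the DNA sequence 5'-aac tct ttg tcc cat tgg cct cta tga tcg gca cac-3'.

18

Base counts: A=7, G=6, C=12, T=11
G+C = 6 + 12 = 18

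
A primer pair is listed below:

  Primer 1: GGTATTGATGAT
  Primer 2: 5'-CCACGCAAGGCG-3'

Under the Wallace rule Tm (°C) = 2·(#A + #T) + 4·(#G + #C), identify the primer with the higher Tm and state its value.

Primer 2, 42°C

Primer 1: A+T=8, G+C=4 → Tm = 2(8)+4(4) = 32°C
Primer 2: A+T=3, G+C=9 → Tm = 2(3)+4(9) = 42°C
32°C vs 42°C → primer 2 is higher.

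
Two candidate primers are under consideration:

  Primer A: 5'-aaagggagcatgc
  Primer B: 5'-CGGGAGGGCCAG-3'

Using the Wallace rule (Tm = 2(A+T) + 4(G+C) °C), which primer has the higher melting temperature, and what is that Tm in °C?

Primer B, 44°C

Primer A: A+T=6, G+C=7 → Tm = 2(6)+4(7) = 40°C
Primer B: A+T=2, G+C=10 → Tm = 2(2)+4(10) = 44°C
40°C vs 44°C → primer B is higher.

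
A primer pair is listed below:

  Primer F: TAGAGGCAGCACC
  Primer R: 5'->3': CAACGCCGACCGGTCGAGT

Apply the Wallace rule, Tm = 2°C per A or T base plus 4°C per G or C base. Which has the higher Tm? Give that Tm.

Primer R, 64°C

Primer F: A+T=5, G+C=8 → Tm = 2(5)+4(8) = 42°C
Primer R: A+T=6, G+C=13 → Tm = 2(6)+4(13) = 64°C
42°C vs 64°C → primer R is higher.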